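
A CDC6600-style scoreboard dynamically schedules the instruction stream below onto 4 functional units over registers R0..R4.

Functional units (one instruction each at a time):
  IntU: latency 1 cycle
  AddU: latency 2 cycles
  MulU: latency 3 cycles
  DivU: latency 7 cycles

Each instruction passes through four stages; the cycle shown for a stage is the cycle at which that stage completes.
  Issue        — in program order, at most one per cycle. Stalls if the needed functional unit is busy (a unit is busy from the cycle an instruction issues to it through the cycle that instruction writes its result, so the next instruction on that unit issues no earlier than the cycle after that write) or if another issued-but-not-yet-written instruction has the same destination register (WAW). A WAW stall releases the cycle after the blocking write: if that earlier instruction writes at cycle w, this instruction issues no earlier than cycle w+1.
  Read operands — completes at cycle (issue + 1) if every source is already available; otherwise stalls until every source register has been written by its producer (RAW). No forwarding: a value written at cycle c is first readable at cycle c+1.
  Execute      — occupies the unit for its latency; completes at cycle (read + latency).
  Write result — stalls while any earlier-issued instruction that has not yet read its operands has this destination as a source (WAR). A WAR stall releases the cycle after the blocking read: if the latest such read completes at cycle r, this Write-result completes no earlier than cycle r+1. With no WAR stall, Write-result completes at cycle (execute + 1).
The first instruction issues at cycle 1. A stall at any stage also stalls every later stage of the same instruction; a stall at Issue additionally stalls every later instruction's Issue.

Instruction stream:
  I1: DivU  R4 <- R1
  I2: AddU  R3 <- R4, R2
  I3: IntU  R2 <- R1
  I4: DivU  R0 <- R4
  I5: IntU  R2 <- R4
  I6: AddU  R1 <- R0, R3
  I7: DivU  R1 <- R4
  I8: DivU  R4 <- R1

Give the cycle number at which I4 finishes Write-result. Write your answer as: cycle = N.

cycle = 20

cycle 1: I1 issues→DivU
cycle 2: I1 reads; I2 issues→AddU
cycle 3: I3 issues→IntU
cycle 4: I3 reads
cycle 5: I3 exec-done
cycle 9: I1 exec-done
cycle 10: I1 writes R4
cycle 11: I2 reads; I4 issues→DivU
cycle 12: I3 writes R2; I4 reads
cycle 13: I2 exec-done; I5 issues→IntU
cycle 14: I2 writes R3; I5 reads
cycle 15: I5 exec-done; I6 issues→AddU
cycle 16: I5 writes R2
cycle 19: I4 exec-done
cycle 20: I4 writes R0
cycle 21: I6 reads
cycle 23: I6 exec-done
cycle 24: I6 writes R1
cycle 25: I7 issues→DivU
cycle 26: I7 reads
cycle 33: I7 exec-done
cycle 34: I7 writes R1
cycle 35: I8 issues→DivU
cycle 36: I8 reads
cycle 43: I8 exec-done
cycle 44: I8 writes R4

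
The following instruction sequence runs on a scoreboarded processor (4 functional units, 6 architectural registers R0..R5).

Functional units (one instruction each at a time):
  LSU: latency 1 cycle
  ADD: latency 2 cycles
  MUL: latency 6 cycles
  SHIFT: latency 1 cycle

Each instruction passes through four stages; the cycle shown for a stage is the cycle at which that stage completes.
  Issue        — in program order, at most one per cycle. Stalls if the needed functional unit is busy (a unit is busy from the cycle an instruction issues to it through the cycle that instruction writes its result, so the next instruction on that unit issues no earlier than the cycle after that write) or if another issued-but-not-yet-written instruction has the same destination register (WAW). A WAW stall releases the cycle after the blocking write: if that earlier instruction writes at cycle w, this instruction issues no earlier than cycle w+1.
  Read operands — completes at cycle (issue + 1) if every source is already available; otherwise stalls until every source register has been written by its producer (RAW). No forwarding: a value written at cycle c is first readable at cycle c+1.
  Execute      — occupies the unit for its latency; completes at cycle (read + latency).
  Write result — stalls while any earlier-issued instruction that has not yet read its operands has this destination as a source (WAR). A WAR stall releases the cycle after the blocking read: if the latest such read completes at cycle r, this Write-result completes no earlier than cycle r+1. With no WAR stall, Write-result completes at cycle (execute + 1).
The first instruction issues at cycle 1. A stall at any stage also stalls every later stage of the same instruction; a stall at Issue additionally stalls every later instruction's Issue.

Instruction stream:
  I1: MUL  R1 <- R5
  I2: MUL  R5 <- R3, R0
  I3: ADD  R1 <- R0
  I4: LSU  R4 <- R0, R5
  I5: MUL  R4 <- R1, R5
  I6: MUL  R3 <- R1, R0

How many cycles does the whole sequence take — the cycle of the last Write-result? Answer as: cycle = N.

cycle = 39

[1] I1 dispatched to MUL
[2] I1 operands ready
[8] I1 complete
[9] R1←I1
[10] I2 dispatched to MUL
[11] I2 operands ready; I3 dispatched to ADD
[12] I3 operands ready; I4 dispatched to LSU
[14] I3 complete
[15] R1←I3
[17] I2 complete
[18] R5←I2
[19] I4 operands ready
[20] I4 complete
[21] R4←I4
[22] I5 dispatched to MUL
[23] I5 operands ready
[29] I5 complete
[30] R4←I5
[31] I6 dispatched to MUL
[32] I6 operands ready
[38] I6 complete
[39] R3←I6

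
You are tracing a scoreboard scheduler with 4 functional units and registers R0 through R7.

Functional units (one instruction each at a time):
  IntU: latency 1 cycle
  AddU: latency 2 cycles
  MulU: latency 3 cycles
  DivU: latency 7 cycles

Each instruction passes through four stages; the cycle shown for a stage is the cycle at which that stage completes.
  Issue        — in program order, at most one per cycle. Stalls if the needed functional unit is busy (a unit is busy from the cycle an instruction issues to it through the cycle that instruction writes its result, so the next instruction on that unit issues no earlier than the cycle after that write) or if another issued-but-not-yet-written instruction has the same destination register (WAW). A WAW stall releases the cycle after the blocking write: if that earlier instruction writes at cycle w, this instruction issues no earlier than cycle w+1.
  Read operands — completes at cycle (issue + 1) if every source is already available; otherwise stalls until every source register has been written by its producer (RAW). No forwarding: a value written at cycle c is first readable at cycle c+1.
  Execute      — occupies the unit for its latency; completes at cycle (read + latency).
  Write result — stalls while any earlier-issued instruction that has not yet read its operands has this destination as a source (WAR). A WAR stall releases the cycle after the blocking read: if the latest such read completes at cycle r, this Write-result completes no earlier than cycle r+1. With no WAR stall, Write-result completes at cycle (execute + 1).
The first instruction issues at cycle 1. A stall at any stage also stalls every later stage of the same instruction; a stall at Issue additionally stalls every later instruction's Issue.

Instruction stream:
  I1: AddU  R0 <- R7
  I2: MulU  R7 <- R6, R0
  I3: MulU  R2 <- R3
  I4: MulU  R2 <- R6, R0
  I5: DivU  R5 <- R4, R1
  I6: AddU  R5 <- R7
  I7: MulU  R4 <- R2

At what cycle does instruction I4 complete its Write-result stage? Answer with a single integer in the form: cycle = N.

cycle = 22

I1: IS=1 RO=2 EX=4 WR=5
I2: IS=2 RO=6 EX=9 WR=10  [RAW R0: wait I1 write@5]
I3: IS=11 RO=12 EX=15 WR=16  [struct: MulU busy until I2 writes@10]
I4: IS=17 RO=18 EX=21 WR=22  [struct: MulU busy until I3 writes@16]
I5: IS=18 RO=19 EX=26 WR=27
I6: IS=28 RO=29 EX=31 WR=32  [WAW R5: wait I5 write@27]
I7: IS=29 RO=30 EX=33 WR=34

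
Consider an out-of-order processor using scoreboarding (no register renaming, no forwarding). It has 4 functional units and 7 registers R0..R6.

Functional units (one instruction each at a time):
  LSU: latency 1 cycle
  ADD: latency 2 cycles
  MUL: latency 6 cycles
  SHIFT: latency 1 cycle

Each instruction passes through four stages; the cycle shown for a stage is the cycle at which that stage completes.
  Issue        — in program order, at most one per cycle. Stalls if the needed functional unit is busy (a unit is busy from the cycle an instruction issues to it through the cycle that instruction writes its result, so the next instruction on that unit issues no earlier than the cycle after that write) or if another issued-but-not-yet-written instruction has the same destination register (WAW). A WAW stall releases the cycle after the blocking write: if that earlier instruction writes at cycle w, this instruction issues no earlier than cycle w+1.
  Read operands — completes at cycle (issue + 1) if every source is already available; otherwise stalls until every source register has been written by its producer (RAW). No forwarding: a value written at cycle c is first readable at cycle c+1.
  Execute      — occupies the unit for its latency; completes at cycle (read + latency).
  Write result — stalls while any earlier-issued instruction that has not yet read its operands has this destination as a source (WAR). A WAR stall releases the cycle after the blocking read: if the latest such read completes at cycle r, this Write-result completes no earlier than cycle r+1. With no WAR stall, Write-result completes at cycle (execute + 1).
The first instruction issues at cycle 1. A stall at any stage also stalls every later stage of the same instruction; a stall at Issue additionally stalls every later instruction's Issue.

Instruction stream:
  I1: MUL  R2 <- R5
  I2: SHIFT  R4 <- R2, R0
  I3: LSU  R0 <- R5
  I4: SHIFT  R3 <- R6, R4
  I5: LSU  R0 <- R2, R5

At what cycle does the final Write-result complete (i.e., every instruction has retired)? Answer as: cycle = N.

I1  is:1  ro:2  ex:8  wr:9
I2  is:2  ro:10  ex:11  wr:12  — RAW R2: wait I1 write@9
I3  is:3  ro:4  ex:5  wr:11  — WAR R0: wait I2 read@10
I4  is:13  ro:14  ex:15  wr:16  — struct: SHIFT busy until I2 writes@12
I5  is:14  ro:15  ex:16  wr:17

cycle = 17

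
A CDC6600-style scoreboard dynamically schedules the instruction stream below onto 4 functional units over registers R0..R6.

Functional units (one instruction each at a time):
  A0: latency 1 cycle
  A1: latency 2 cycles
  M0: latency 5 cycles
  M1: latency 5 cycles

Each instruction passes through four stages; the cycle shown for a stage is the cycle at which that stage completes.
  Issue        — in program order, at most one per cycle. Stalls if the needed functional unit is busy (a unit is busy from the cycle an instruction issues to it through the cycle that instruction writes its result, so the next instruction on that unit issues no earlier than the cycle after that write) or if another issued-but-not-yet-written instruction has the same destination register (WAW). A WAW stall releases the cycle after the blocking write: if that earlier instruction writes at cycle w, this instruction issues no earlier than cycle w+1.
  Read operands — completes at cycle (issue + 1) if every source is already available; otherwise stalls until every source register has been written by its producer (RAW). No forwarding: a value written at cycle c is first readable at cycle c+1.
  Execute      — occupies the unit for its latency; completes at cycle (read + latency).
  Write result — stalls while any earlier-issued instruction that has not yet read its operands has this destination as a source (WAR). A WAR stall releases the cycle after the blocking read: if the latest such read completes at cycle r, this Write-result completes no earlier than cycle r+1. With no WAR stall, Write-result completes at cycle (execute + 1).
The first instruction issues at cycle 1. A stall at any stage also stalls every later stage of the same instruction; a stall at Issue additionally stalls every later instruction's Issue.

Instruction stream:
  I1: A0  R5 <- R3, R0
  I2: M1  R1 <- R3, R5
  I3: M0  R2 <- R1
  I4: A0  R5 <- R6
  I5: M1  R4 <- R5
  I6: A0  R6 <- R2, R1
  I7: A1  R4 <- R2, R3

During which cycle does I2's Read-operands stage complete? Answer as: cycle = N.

  I1 | 1 | 2 | 3 | 4
  I2 | 2 | 5 | 10 | 11   RAW R5: wait I1 write@4
  I3 | 3 | 12 | 17 | 18   RAW R1: wait I2 write@11
  I4 | 5 | 6 | 7 | 8   struct: A0 busy until I1 writes@4
  I5 | 12 | 13 | 18 | 19   struct: M1 busy until I2 writes@11
  I6 | 13 | 19 | 20 | 21   RAW R2: wait I3 write@18
  I7 | 20 | 21 | 23 | 24   WAW R4: wait I5 write@19

cycle = 5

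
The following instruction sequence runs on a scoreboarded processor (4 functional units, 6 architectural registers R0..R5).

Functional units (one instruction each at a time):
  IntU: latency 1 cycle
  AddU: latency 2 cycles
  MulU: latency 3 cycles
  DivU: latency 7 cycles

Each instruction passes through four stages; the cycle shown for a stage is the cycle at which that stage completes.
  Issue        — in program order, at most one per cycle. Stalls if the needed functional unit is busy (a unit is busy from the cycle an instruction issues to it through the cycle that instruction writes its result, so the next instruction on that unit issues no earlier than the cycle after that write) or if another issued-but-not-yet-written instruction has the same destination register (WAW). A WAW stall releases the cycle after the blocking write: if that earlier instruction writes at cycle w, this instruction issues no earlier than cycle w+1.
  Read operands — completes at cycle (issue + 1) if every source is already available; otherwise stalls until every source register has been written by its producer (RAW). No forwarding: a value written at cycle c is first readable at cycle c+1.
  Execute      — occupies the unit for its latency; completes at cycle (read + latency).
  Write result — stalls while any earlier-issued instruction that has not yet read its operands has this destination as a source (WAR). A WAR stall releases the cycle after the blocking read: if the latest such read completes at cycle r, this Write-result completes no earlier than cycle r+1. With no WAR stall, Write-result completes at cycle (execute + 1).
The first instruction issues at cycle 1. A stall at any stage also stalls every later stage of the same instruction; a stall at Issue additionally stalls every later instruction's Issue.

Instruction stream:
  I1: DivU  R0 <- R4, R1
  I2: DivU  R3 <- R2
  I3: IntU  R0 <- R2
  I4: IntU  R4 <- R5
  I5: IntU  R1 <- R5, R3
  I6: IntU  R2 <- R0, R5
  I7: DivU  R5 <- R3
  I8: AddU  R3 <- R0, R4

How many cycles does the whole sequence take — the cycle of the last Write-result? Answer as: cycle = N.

c1: I1 dispatched to DivU
c2: I1 operands ready
c9: I1 complete
c10: R0←I1
c11: I2 dispatched to DivU
c12: I2 operands ready; I3 dispatched to IntU
c13: I3 operands ready
c14: I3 complete
c15: R0←I3
c16: I4 dispatched to IntU
c17: I4 operands ready
c18: I4 complete
c19: I2 complete; R4←I4
c20: R3←I2; I5 dispatched to IntU
c21: I5 operands ready
c22: I5 complete
c23: R1←I5
c24: I6 dispatched to IntU
c25: I6 operands ready; I7 dispatched to DivU
c26: I6 complete; I7 operands ready; I8 dispatched to AddU
c27: R2←I6; I8 operands ready
c29: I8 complete
c30: R3←I8
c33: I7 complete
c34: R5←I7

cycle = 34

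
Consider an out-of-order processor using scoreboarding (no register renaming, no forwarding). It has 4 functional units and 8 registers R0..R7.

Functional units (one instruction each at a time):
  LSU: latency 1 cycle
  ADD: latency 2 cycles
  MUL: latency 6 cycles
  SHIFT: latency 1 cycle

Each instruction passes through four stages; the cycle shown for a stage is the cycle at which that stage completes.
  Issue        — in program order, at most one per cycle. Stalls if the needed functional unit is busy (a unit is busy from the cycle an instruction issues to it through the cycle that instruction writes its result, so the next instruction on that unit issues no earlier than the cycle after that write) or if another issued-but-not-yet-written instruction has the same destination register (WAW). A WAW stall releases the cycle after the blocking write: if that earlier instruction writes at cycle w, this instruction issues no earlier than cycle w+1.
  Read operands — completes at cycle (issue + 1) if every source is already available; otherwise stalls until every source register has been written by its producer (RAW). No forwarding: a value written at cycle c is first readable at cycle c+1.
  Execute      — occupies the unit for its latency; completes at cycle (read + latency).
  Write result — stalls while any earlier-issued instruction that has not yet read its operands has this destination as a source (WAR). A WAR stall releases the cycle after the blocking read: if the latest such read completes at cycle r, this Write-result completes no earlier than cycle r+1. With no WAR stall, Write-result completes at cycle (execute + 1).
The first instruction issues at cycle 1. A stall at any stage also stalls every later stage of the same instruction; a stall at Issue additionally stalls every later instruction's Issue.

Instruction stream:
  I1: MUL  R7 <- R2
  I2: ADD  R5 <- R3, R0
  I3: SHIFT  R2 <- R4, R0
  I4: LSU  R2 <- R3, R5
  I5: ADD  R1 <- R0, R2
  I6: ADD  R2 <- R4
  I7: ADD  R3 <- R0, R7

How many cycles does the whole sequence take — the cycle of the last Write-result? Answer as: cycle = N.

cycle = 24

I1  is:1  ro:2  ex:8  wr:9
I2  is:2  ro:3  ex:5  wr:6
I3  is:3  ro:4  ex:5  wr:6
I4  is:7  ro:8  ex:9  wr:10  — WAW R2: wait I3 write@6
I5  is:8  ro:11  ex:13  wr:14  — RAW R2: wait I4 write@10
I6  is:15  ro:16  ex:18  wr:19  — struct: ADD busy until I5 writes@14
I7  is:20  ro:21  ex:23  wr:24  — struct: ADD busy until I6 writes@19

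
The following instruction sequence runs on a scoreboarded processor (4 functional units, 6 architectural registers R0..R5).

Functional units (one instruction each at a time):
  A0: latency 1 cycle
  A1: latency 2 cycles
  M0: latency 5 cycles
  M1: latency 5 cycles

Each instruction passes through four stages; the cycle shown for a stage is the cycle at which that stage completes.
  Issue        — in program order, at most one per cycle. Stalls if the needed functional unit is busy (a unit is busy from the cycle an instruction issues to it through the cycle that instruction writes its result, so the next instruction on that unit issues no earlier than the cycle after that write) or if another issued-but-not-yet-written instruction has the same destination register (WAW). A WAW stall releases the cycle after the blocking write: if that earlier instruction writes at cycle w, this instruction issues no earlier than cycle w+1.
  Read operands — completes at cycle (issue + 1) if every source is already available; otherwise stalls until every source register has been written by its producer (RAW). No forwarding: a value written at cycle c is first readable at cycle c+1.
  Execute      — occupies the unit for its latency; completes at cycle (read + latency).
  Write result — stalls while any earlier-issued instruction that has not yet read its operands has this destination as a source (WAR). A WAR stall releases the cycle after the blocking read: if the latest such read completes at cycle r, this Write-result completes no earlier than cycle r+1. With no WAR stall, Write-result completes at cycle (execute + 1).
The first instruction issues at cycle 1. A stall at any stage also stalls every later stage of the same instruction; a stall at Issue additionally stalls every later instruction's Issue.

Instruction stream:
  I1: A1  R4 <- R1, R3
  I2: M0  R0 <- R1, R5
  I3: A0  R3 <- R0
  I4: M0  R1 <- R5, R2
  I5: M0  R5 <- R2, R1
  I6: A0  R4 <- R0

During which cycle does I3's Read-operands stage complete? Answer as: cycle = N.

[I1] 1/2/4/5
[I2] 2/3/8/9
[I3] 3/10/11/12  (RAW R0: wait I2 write@9)
[I4] 10/11/16/17  (struct: M0 busy until I2 writes@9)
[I5] 18/19/24/25  (struct: M0 busy until I4 writes@17)
[I6] 19/20/21/22

cycle = 10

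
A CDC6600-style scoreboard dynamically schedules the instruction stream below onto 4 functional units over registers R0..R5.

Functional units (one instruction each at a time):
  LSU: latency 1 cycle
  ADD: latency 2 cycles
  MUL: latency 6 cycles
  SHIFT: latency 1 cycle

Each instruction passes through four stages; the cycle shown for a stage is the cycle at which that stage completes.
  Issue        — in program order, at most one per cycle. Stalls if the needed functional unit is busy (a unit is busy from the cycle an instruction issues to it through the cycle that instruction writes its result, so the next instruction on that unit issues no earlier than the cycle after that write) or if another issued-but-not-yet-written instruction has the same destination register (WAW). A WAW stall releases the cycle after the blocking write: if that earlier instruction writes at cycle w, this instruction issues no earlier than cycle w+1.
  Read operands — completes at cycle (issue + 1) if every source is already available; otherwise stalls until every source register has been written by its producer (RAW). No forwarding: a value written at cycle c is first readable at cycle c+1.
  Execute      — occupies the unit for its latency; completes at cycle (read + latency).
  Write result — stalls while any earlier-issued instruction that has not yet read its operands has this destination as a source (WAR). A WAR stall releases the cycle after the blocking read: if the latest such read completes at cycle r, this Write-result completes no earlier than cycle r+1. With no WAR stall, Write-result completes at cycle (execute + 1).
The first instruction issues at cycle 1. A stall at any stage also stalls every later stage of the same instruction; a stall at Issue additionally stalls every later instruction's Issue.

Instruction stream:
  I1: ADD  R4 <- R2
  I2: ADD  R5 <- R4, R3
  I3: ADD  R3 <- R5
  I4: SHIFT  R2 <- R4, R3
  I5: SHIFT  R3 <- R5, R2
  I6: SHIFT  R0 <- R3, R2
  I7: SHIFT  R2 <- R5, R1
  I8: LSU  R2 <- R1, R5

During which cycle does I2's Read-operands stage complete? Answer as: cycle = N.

1) issue 1, read 2, done 4, write 5
2) issue 6, read 7, done 9, write 10  <struct: ADD busy until I1 writes@5>
3) issue 11, read 12, done 14, write 15  <struct: ADD busy until I2 writes@10>
4) issue 12, read 16, done 17, write 18  <RAW R3: wait I3 write@15>
5) issue 19, read 20, done 21, write 22  <struct: SHIFT busy until I4 writes@18>
6) issue 23, read 24, done 25, write 26  <struct: SHIFT busy until I5 writes@22>
7) issue 27, read 28, done 29, write 30  <struct: SHIFT busy until I6 writes@26>
8) issue 31, read 32, done 33, write 34  <WAW R2: wait I7 write@30>

cycle = 7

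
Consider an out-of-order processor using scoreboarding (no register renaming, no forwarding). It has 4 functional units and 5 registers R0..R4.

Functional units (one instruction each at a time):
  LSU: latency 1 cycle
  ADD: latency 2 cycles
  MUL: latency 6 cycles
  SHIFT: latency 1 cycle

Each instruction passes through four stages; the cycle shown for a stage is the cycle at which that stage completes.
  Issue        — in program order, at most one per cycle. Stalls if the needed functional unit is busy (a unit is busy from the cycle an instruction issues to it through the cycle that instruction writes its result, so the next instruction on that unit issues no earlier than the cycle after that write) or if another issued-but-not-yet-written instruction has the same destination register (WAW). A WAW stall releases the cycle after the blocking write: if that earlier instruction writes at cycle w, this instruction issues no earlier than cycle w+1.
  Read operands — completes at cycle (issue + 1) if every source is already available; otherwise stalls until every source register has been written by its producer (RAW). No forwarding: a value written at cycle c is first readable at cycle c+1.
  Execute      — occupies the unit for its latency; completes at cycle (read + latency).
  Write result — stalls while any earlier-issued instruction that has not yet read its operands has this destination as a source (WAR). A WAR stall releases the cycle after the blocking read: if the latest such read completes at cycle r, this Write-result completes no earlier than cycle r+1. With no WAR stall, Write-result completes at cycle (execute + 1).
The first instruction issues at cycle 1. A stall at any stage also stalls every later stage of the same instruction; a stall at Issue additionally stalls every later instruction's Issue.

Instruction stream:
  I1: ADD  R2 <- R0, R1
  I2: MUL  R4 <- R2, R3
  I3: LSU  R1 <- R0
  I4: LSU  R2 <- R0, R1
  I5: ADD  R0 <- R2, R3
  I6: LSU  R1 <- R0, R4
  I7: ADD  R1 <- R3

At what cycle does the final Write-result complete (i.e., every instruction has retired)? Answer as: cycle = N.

I1  is:1  ro:2  ex:4  wr:5
I2  is:2  ro:6  ex:12  wr:13  — RAW R2: wait I1 write@5
I3  is:3  ro:4  ex:5  wr:6
I4  is:7  ro:8  ex:9  wr:10  — struct: LSU busy until I3 writes@6
I5  is:8  ro:11  ex:13  wr:14  — RAW R2: wait I4 write@10
I6  is:11  ro:15  ex:16  wr:17  — struct: LSU busy until I4 writes@10, RAW R0: wait I5 write@14
I7  is:18  ro:19  ex:21  wr:22  — WAW R1: wait I6 write@17

cycle = 22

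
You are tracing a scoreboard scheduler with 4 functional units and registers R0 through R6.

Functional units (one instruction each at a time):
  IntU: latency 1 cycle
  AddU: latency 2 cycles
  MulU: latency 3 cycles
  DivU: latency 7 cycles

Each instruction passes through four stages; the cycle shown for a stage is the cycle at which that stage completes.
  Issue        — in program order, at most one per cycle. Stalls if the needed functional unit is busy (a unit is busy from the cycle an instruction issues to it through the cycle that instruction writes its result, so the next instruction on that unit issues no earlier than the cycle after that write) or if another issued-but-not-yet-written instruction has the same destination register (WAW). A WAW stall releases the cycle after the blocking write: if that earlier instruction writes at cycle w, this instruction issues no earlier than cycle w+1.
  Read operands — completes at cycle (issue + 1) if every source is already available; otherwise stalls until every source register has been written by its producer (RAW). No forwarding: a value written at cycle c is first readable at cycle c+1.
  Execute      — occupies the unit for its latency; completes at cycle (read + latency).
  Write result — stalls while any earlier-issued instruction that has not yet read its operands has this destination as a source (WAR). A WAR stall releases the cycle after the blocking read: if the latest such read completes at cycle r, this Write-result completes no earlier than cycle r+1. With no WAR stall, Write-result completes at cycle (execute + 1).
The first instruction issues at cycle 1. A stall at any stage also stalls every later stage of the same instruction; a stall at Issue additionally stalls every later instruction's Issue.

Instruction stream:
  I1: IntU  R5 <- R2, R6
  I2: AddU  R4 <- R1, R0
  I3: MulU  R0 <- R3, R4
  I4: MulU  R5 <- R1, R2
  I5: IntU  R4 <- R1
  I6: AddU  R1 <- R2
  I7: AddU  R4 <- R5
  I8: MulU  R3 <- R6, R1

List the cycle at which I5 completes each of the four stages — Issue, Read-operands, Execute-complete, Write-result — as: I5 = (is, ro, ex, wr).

I5 = (13, 14, 15, 16)

I1: IS=1 RO=2 EX=3 WR=4
I2: IS=2 RO=3 EX=5 WR=6
I3: IS=3 RO=7 EX=10 WR=11  [RAW R4: wait I2 write@6]
I4: IS=12 RO=13 EX=16 WR=17  [struct: MulU busy until I3 writes@11]
I5: IS=13 RO=14 EX=15 WR=16
I6: IS=14 RO=15 EX=17 WR=18
I7: IS=19 RO=20 EX=22 WR=23  [struct: AddU busy until I6 writes@18]
I8: IS=20 RO=21 EX=24 WR=25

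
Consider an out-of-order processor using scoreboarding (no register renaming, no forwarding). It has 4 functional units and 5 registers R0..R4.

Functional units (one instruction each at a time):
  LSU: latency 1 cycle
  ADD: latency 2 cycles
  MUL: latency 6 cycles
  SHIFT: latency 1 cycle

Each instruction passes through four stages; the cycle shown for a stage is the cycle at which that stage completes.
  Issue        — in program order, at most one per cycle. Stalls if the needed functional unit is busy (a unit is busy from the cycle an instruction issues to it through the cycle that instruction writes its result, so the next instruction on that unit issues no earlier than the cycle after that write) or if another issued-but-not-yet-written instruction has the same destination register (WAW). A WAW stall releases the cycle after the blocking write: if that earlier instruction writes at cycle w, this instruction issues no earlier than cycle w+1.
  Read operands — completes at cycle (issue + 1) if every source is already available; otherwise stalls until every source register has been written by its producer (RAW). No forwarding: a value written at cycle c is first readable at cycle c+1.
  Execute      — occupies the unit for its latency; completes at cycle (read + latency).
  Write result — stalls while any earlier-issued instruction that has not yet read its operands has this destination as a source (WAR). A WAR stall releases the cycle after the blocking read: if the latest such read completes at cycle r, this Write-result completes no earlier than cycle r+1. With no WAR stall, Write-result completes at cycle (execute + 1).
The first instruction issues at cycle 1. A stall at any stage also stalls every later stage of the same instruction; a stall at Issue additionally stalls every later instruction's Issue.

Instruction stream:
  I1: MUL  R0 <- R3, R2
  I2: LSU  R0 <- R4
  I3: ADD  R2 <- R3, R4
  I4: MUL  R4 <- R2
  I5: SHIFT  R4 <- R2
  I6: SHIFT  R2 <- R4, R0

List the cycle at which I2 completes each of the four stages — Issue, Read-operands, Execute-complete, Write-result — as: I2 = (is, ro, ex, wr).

I2 = (10, 11, 12, 13)

c1: issue I1 (MUL)
c2: I1 read-ops
c8: I1 finished on MUL
c9: I1→R0
c10: issue I2 (LSU)
c11: I2 read-ops | issue I3 (ADD)
c12: I2 finished on LSU | I3 read-ops | issue I4 (MUL)
c13: I2→R0
c14: I3 finished on ADD
c15: I3→R2
c16: I4 read-ops
c22: I4 finished on MUL
c23: I4→R4
c24: issue I5 (SHIFT)
c25: I5 read-ops
c26: I5 finished on SHIFT
c27: I5→R4
c28: issue I6 (SHIFT)
c29: I6 read-ops
c30: I6 finished on SHIFT
c31: I6→R2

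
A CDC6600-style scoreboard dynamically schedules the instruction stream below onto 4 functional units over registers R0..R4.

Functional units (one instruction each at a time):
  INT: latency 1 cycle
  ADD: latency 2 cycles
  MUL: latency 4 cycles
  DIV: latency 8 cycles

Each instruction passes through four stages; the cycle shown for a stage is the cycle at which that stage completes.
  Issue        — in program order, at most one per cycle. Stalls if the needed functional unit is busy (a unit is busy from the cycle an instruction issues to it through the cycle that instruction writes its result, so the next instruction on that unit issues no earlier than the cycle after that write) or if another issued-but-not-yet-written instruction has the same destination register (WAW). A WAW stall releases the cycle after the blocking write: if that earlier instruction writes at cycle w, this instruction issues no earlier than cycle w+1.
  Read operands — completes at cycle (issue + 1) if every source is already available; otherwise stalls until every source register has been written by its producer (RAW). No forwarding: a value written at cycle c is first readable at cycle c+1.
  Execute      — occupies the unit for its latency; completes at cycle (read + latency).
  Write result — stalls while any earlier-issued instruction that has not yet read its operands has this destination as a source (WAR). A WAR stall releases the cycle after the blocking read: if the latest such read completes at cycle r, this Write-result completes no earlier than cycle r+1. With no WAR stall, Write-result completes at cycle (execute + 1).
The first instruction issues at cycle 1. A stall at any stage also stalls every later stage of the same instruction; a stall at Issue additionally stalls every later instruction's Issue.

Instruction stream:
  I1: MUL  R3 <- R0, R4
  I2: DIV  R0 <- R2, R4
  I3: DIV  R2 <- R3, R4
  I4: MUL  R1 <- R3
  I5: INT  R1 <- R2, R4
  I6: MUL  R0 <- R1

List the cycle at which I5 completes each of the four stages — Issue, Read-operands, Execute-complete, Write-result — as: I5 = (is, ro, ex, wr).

I5 = (21, 24, 25, 26)

t=1  I1 issues→MUL
t=2  I1 reads · I2 issues→DIV
t=3  I2 reads
t=6  I1 exec-done
t=7  I1 writes R3
t=11  I2 exec-done
t=12  I2 writes R0
t=13  I3 issues→DIV
t=14  I3 reads · I4 issues→MUL
t=15  I4 reads
t=19  I4 exec-done
t=20  I4 writes R1
t=21  I5 issues→INT
t=22  I3 exec-done · I6 issues→MUL
t=23  I3 writes R2
t=24  I5 reads
t=25  I5 exec-done
t=26  I5 writes R1
t=27  I6 reads
t=31  I6 exec-done
t=32  I6 writes R0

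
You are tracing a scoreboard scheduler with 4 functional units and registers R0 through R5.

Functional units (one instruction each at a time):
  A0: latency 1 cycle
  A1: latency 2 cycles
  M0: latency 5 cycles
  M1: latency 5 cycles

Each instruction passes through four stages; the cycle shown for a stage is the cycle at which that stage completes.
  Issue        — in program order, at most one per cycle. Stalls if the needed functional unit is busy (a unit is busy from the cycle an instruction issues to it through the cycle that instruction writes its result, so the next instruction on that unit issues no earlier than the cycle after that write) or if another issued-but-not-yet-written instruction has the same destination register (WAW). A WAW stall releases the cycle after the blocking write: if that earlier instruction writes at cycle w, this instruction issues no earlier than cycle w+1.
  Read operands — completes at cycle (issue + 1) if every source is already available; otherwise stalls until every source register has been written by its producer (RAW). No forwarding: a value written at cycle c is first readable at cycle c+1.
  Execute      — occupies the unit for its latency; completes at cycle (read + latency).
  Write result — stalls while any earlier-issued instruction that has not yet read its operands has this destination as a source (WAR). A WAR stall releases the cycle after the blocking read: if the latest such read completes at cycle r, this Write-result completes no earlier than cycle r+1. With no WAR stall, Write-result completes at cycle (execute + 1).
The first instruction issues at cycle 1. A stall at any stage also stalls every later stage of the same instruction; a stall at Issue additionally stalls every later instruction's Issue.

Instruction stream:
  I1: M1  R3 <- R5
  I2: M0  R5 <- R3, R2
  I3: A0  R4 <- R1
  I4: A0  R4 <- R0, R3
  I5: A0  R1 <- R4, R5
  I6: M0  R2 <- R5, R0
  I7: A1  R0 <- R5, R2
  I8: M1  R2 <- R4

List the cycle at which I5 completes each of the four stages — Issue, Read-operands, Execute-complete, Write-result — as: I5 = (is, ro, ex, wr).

[I1] 1/2/7/8
[I2] 2/9/14/15  (RAW R3: wait I1 write@8)
[I3] 3/4/5/6
[I4] 7/9/10/11  (struct: A0 busy until I3 writes@6; RAW R3: wait I1 write@8)
[I5] 12/16/17/18  (struct: A0 busy until I4 writes@11; RAW R5: wait I2 write@15)
[I6] 16/17/22/23  (struct: M0 busy until I2 writes@15)
[I7] 17/24/26/27  (RAW R2: wait I6 write@23)
[I8] 24/25/30/31  (WAW R2: wait I6 write@23)

I5 = (12, 16, 17, 18)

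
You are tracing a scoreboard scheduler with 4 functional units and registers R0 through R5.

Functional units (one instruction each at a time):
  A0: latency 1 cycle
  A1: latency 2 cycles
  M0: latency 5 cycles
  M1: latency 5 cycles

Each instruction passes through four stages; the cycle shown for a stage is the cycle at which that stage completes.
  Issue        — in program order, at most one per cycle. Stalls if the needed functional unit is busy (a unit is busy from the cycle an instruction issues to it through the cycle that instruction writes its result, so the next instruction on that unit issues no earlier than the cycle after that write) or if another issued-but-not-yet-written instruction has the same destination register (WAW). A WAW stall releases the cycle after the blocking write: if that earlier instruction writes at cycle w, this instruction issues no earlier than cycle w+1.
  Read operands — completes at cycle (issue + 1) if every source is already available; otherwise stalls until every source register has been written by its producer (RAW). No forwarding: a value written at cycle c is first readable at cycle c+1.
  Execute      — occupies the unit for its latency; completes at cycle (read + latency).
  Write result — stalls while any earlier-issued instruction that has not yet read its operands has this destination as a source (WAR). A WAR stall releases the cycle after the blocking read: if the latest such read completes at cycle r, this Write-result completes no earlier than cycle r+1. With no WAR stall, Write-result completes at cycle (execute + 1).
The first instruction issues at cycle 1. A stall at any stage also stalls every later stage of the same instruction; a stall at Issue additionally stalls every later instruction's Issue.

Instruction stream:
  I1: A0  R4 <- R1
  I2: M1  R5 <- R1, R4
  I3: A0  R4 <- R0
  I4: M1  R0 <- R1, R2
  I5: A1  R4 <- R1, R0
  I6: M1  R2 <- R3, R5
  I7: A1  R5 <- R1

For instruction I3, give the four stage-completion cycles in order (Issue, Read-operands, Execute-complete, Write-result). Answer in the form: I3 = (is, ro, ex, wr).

[I1] 1/2/3/4
[I2] 2/5/10/11  (RAW R4: wait I1 write@4)
[I3] 5/6/7/8  (struct: A0 busy until I1 writes@4)
[I4] 12/13/18/19  (struct: M1 busy until I2 writes@11)
[I5] 13/20/22/23  (RAW R0: wait I4 write@19)
[I6] 20/21/26/27  (struct: M1 busy until I4 writes@19)
[I7] 24/25/27/28  (struct: A1 busy until I5 writes@23)

I3 = (5, 6, 7, 8)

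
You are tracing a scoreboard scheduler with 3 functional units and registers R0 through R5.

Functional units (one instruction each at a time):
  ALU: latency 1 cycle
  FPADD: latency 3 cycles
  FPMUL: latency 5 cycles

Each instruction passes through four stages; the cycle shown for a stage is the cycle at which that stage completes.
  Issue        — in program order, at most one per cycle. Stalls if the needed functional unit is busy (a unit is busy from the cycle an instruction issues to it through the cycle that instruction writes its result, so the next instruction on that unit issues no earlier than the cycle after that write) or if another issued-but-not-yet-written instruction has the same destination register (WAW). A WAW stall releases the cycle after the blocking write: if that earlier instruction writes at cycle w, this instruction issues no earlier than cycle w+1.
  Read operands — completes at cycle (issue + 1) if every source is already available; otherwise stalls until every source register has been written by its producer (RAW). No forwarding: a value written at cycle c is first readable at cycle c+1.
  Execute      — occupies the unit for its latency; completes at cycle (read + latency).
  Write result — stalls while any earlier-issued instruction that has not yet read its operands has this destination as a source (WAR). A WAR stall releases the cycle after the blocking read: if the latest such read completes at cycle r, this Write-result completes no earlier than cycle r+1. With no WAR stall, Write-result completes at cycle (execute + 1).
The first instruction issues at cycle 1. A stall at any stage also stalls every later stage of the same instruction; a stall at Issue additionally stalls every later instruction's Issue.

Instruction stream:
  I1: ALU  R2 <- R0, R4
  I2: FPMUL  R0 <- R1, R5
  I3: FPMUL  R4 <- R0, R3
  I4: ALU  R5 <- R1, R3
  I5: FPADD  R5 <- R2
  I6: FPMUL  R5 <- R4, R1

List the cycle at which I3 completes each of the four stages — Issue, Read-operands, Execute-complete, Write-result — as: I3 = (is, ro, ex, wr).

1) issue 1, read 2, done 3, write 4
2) issue 2, read 3, done 8, write 9
3) issue 10, read 11, done 16, write 17  <struct: FPMUL busy until I2 writes@9>
4) issue 11, read 12, done 13, write 14
5) issue 15, read 16, done 19, write 20  <WAW R5: wait I4 write@14>
6) issue 21, read 22, done 27, write 28  <WAW R5: wait I5 write@20>

I3 = (10, 11, 16, 17)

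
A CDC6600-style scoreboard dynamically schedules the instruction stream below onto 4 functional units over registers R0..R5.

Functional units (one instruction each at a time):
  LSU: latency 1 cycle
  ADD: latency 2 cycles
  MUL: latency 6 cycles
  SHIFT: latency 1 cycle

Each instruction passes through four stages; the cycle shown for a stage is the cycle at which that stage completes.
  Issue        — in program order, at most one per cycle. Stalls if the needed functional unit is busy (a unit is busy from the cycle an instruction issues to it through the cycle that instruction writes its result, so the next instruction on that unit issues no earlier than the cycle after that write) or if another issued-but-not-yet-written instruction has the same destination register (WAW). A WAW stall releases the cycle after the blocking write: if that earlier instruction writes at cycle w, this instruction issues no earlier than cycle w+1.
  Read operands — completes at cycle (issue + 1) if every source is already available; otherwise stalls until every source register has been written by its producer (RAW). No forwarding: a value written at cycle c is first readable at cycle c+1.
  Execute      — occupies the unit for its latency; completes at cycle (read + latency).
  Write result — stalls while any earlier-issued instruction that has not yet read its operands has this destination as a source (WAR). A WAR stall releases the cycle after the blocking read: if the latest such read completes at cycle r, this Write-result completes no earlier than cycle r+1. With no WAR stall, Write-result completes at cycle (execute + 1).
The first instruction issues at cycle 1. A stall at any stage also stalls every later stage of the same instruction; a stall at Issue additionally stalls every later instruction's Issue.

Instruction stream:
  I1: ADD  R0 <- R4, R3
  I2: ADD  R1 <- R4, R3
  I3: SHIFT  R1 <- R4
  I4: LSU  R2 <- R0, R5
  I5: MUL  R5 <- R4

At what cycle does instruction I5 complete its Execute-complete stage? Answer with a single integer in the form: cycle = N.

1) issue 1, read 2, done 4, write 5
2) issue 6, read 7, done 9, write 10  <struct: ADD busy until I1 writes@5>
3) issue 11, read 12, done 13, write 14  <WAW R1: wait I2 write@10>
4) issue 12, read 13, done 14, write 15
5) issue 13, read 14, done 20, write 21

cycle = 20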